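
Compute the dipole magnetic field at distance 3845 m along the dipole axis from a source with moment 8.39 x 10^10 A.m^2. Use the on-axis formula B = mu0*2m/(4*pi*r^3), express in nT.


m = 8.39 x 10^10 = 83900000000 A.m^2
2m = 167800000000 A.m^2
r^3 = 3845^3 = 56844576125
B = (4pi*10^-7) * 167800000000 / (4*pi * 56844576125) * 1e9
= 210863.698909 / 714330011002.9 * 1e9
= 295.1909 nT

295.1909


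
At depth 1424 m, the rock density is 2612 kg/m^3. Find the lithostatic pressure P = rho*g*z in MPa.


P = rho * g * z / 1e6
= 2612 * 9.81 * 1424 / 1e6
= 36488177.28 / 1e6
= 36.4882 MPa

36.4882


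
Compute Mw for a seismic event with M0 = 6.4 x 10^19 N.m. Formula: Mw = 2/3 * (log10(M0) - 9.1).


log10(M0) = log10(6.4 x 10^19) = 19.8062
Mw = 2/3 * (19.8062 - 9.1)
= 2/3 * 10.7062
= 7.14

7.14


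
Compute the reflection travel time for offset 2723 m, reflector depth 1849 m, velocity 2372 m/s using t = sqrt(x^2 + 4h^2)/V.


x^2 + 4h^2 = 2723^2 + 4*1849^2 = 7414729 + 13675204 = 21089933
sqrt(21089933) = 4592.3777
t = 4592.3777 / 2372 = 1.9361 s

1.9361


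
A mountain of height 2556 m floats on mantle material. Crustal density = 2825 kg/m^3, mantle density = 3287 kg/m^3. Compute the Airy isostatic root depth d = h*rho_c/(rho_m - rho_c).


rho_m - rho_c = 3287 - 2825 = 462
d = 2556 * 2825 / 462
= 7220700 / 462
= 15629.22 m

15629.22


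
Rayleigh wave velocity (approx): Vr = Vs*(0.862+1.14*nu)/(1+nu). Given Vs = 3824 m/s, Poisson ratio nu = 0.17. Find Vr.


Numerator factor = 0.862 + 1.14*0.17 = 1.0558
Denominator = 1 + 0.17 = 1.17
Vr = 3824 * 1.0558 / 1.17 = 3450.75 m/s

3450.75


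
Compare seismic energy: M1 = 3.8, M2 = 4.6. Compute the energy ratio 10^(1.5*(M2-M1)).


M2 - M1 = 4.6 - 3.8 = 0.8
1.5 * 0.8 = 1.2
ratio = 10^1.2 = 15.85

15.85


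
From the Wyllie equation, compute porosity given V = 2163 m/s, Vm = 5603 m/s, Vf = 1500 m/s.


1/V - 1/Vm = 1/2163 - 1/5603 = 0.00028385
1/Vf - 1/Vm = 1/1500 - 1/5603 = 0.00048819
phi = 0.00028385 / 0.00048819 = 0.5814

0.5814


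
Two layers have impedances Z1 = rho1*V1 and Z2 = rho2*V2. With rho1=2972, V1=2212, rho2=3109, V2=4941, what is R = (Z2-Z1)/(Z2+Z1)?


Z1 = 2972 * 2212 = 6574064
Z2 = 3109 * 4941 = 15361569
R = (15361569 - 6574064) / (15361569 + 6574064) = 8787505 / 21935633 = 0.4006

0.4006


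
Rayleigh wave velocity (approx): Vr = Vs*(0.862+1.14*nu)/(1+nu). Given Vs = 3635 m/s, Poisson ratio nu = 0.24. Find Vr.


Numerator factor = 0.862 + 1.14*0.24 = 1.1356
Denominator = 1 + 0.24 = 1.24
Vr = 3635 * 1.1356 / 1.24 = 3328.96 m/s

3328.96


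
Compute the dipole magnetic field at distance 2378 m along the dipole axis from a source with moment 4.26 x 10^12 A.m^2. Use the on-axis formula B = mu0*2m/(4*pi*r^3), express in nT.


m = 4.26 x 10^12 = 4260000000000 A.m^2
2m = 8520000000000 A.m^2
r^3 = 2378^3 = 13447314152
B = (4pi*10^-7) * 8520000000000 / (4*pi * 13447314152) * 1e9
= 10706547.763434 / 168983933401.75 * 1e9
= 63358.377 nT

63358.377


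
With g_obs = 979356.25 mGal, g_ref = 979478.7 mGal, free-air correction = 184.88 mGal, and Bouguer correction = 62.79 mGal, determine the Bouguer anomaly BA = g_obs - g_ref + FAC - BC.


BA = g_obs - g_ref + FAC - BC
= 979356.25 - 979478.7 + 184.88 - 62.79
= -0.36 mGal

-0.36


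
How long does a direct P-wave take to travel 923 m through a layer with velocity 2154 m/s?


t = x / V
= 923 / 2154
= 0.4285 s

0.4285


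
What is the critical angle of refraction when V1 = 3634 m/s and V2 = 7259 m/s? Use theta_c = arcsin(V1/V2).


V1/V2 = 3634/7259 = 0.50062
theta_c = arcsin(0.50062) = 30.041 degrees

30.041


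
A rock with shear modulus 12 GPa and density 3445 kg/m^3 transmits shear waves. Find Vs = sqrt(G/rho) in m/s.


Convert G to Pa: G = 12e9 Pa
Compute G/rho = 12e9 / 3445 = 3483309.1437
Vs = sqrt(3483309.1437) = 1866.36 m/s

1866.36


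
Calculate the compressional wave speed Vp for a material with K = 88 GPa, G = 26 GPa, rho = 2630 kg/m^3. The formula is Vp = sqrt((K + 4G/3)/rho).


First compute the effective modulus:
K + 4G/3 = 88e9 + 4*26e9/3 = 122666666666.67 Pa
Then divide by density:
122666666666.67 / 2630 = 46641318.1242 Pa/(kg/m^3)
Take the square root:
Vp = sqrt(46641318.1242) = 6829.44 m/s

6829.44


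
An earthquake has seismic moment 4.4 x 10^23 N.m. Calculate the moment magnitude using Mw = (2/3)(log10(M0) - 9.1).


log10(M0) = log10(4.4 x 10^23) = 23.6435
Mw = 2/3 * (23.6435 - 9.1)
= 2/3 * 14.5435
= 9.7

9.7


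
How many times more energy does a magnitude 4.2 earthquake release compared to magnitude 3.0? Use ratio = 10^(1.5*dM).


M2 - M1 = 4.2 - 3.0 = 1.2
1.5 * 1.2 = 1.8
ratio = 10^1.8 = 63.1

63.1


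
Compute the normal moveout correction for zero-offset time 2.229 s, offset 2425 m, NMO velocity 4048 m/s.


x/Vnmo = 2425/4048 = 0.599061
(x/Vnmo)^2 = 0.358874
t0^2 = 4.968441
sqrt(4.968441 + 0.358874) = 2.308098
dt = 2.308098 - 2.229 = 0.079098

0.079098


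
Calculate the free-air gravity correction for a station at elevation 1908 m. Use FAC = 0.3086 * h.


FAC = 0.3086 * h
= 0.3086 * 1908
= 588.8088 mGal

588.8088


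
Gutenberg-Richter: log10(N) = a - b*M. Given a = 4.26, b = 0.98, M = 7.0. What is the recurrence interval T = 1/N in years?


log10(N) = 4.26 - 0.98*7.0 = -2.6
N = 10^-2.6 = 0.002512
T = 1/N = 1/0.002512 = 398.1072 years

398.1072


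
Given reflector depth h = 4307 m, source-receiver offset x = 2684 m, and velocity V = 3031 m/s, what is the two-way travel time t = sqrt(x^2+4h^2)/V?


x^2 + 4h^2 = 2684^2 + 4*4307^2 = 7203856 + 74200996 = 81404852
sqrt(81404852) = 9022.4637
t = 9022.4637 / 3031 = 2.9767 s

2.9767


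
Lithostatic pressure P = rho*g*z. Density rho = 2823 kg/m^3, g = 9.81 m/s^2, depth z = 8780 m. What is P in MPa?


P = rho * g * z / 1e6
= 2823 * 9.81 * 8780 / 1e6
= 243150071.4 / 1e6
= 243.1501 MPa

243.1501


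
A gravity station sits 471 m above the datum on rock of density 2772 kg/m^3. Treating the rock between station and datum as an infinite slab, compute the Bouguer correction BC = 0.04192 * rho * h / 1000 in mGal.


BC = 0.04192 * rho * h / 1000
= 0.04192 * 2772 * 471 / 1000
= 54.7313 mGal

54.7313


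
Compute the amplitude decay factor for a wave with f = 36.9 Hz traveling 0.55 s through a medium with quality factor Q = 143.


pi*f*t/Q = pi*36.9*0.55/143 = 0.445864
A/A0 = exp(-0.445864) = 0.640271

0.640271


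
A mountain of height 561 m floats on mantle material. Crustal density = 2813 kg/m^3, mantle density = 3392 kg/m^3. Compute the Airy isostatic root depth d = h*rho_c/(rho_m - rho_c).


rho_m - rho_c = 3392 - 2813 = 579
d = 561 * 2813 / 579
= 1578093 / 579
= 2725.55 m

2725.55


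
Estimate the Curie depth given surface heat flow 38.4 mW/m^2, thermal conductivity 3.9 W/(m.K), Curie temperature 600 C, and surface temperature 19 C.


T_Curie - T_surf = 600 - 19 = 581 C
Convert q to W/m^2: 38.4 mW/m^2 = 0.0384 W/m^2
d = 581 * 3.9 / 0.0384 = 59007.81 m

59007.81


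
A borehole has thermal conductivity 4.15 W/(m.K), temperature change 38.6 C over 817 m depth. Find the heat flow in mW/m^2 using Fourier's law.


q = k * dT / dz * 1000
= 4.15 * 38.6 / 817 * 1000
= 0.196071 * 1000
= 196.071 mW/m^2

196.071


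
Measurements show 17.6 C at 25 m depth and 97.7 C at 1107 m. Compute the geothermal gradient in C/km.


dT = 97.7 - 17.6 = 80.1 C
dz = 1107 - 25 = 1082 m
gradient = dT/dz * 1000 = 80.1/1082 * 1000 = 74.0296 C/km

74.0296


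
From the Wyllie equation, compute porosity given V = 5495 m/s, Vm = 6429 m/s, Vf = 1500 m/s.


1/V - 1/Vm = 1/5495 - 1/6429 = 2.644e-05
1/Vf - 1/Vm = 1/1500 - 1/6429 = 0.00051112
phi = 2.644e-05 / 0.00051112 = 0.0517

0.0517


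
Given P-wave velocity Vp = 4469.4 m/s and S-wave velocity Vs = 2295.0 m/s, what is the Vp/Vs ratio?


Vp/Vs = 4469.4 / 2295.0
= 1.9475

1.9475


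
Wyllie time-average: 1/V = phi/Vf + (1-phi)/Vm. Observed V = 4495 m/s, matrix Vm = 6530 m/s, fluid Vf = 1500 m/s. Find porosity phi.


1/V - 1/Vm = 1/4495 - 1/6530 = 6.933e-05
1/Vf - 1/Vm = 1/1500 - 1/6530 = 0.00051353
phi = 6.933e-05 / 0.00051353 = 0.135

0.135


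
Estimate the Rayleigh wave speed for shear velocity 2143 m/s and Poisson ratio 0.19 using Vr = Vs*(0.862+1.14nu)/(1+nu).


Numerator factor = 0.862 + 1.14*0.19 = 1.0786
Denominator = 1 + 0.19 = 1.19
Vr = 2143 * 1.0786 / 1.19 = 1942.39 m/s

1942.39


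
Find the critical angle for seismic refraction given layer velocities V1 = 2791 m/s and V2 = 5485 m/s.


V1/V2 = 2791/5485 = 0.508842
theta_c = arcsin(0.508842) = 30.5867 degrees

30.5867


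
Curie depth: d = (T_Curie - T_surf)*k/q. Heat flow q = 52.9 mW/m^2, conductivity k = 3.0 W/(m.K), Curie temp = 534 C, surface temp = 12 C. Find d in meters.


T_Curie - T_surf = 534 - 12 = 522 C
Convert q to W/m^2: 52.9 mW/m^2 = 0.0529 W/m^2
d = 522 * 3.0 / 0.0529 = 29603.02 m

29603.02


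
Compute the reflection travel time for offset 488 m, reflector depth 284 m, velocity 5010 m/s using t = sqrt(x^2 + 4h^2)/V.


x^2 + 4h^2 = 488^2 + 4*284^2 = 238144 + 322624 = 560768
sqrt(560768) = 748.8444
t = 748.8444 / 5010 = 0.1495 s

0.1495


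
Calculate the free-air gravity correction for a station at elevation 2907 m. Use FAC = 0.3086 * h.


FAC = 0.3086 * h
= 0.3086 * 2907
= 897.1002 mGal

897.1002


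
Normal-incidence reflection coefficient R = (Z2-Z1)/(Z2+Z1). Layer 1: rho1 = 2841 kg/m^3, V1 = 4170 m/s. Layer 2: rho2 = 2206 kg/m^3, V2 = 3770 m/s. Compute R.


Z1 = 2841 * 4170 = 11846970
Z2 = 2206 * 3770 = 8316620
R = (8316620 - 11846970) / (8316620 + 11846970) = -3530350 / 20163590 = -0.1751

-0.1751


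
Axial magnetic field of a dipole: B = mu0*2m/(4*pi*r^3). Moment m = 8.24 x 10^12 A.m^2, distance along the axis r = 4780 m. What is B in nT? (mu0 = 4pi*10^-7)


m = 8.24 x 10^12 = 8240000000000 A.m^2
2m = 16480000000000 A.m^2
r^3 = 4780^3 = 109215352000
B = (4pi*10^-7) * 16480000000000 / (4*pi * 109215352000) * 1e9
= 20709378.772464 / 1372440590009.69 * 1e9
= 15089.4537 nT

15089.4537


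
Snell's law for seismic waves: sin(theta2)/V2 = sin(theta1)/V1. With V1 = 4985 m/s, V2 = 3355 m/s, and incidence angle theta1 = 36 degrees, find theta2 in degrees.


sin(theta1) = sin(36 deg) = 0.587785
sin(theta2) = V2/V1 * sin(theta1) = 3355/4985 * 0.587785 = 0.395591
theta2 = arcsin(0.395591) = 23.3028 degrees

23.3028


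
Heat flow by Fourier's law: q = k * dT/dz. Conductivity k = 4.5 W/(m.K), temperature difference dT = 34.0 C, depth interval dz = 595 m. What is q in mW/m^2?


q = k * dT / dz * 1000
= 4.5 * 34.0 / 595 * 1000
= 0.257143 * 1000
= 257.1429 mW/m^2

257.1429


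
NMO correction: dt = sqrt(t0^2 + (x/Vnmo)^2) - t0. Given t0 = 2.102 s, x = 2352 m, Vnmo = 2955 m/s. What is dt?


x/Vnmo = 2352/2955 = 0.795939
(x/Vnmo)^2 = 0.633519
t0^2 = 4.418404
sqrt(4.418404 + 0.633519) = 2.247648
dt = 2.247648 - 2.102 = 0.145648

0.145648


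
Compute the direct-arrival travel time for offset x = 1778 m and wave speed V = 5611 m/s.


t = x / V
= 1778 / 5611
= 0.3169 s

0.3169


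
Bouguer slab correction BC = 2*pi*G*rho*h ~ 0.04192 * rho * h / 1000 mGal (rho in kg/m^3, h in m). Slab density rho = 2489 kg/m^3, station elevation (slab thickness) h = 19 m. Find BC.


BC = 0.04192 * rho * h / 1000
= 0.04192 * 2489 * 19 / 1000
= 1.9824 mGal

1.9824


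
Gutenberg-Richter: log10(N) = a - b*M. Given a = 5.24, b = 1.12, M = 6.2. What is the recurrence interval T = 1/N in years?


log10(N) = 5.24 - 1.12*6.2 = -1.704
N = 10^-1.704 = 0.01977
T = 1/N = 1/0.01977 = 50.5825 years

50.5825


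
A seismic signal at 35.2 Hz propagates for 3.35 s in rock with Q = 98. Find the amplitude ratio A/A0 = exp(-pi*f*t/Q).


pi*f*t/Q = pi*35.2*3.35/98 = 3.780169
A/A0 = exp(-3.780169) = 0.022819

0.022819


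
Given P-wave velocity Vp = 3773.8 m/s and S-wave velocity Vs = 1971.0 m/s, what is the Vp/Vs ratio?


Vp/Vs = 3773.8 / 1971.0
= 1.9147

1.9147


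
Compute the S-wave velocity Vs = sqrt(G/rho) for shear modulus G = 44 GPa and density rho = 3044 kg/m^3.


Convert G to Pa: G = 44e9 Pa
Compute G/rho = 44e9 / 3044 = 14454664.9146
Vs = sqrt(14454664.9146) = 3801.93 m/s

3801.93


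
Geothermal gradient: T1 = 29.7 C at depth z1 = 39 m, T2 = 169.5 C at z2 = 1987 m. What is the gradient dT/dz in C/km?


dT = 169.5 - 29.7 = 139.8 C
dz = 1987 - 39 = 1948 m
gradient = dT/dz * 1000 = 139.8/1948 * 1000 = 71.7659 C/km

71.7659


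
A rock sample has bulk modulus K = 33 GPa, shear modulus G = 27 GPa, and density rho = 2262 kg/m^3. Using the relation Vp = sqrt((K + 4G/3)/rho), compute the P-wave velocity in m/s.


First compute the effective modulus:
K + 4G/3 = 33e9 + 4*27e9/3 = 69000000000.0 Pa
Then divide by density:
69000000000.0 / 2262 = 30503978.7798 Pa/(kg/m^3)
Take the square root:
Vp = sqrt(30503978.7798) = 5523.04 m/s

5523.04


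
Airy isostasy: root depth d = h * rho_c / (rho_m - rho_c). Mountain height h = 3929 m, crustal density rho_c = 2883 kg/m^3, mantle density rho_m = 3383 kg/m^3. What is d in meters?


rho_m - rho_c = 3383 - 2883 = 500
d = 3929 * 2883 / 500
= 11327307 / 500
= 22654.61 m

22654.61


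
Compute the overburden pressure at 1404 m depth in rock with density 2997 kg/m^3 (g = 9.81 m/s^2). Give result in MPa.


P = rho * g * z / 1e6
= 2997 * 9.81 * 1404 / 1e6
= 41278400.28 / 1e6
= 41.2784 MPa

41.2784


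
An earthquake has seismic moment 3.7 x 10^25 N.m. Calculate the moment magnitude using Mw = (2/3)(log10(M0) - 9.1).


log10(M0) = log10(3.7 x 10^25) = 25.5682
Mw = 2/3 * (25.5682 - 9.1)
= 2/3 * 16.4682
= 10.98

10.98


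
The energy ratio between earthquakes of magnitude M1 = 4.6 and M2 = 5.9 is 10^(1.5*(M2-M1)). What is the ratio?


M2 - M1 = 5.9 - 4.6 = 1.3
1.5 * 1.3 = 1.95
ratio = 10^1.95 = 89.13

89.13


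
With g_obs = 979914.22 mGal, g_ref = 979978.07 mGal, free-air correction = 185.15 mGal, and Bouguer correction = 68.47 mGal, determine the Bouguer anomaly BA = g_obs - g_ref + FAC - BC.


BA = g_obs - g_ref + FAC - BC
= 979914.22 - 979978.07 + 185.15 - 68.47
= 52.83 mGal

52.83


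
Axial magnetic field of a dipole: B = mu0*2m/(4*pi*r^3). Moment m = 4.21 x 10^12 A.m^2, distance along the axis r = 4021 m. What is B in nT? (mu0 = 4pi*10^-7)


m = 4.21 x 10^12 = 4210000000000 A.m^2
2m = 8420000000000 A.m^2
r^3 = 4021^3 = 65013301261
B = (4pi*10^-7) * 8420000000000 / (4*pi * 65013301261) * 1e9
= 10580884.05729 / 816981238508.71 * 1e9
= 12951.1959 nT

12951.1959


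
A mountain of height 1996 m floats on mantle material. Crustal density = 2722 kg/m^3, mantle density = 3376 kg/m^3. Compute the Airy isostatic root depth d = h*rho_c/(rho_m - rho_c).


rho_m - rho_c = 3376 - 2722 = 654
d = 1996 * 2722 / 654
= 5433112 / 654
= 8307.51 m

8307.51


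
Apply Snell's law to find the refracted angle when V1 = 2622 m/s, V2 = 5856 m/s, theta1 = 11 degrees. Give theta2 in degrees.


sin(theta1) = sin(11 deg) = 0.190809
sin(theta2) = V2/V1 * sin(theta1) = 5856/2622 * 0.190809 = 0.426155
theta2 = arcsin(0.426155) = 25.2238 degrees

25.2238


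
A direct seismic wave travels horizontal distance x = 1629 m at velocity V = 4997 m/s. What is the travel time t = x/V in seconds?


t = x / V
= 1629 / 4997
= 0.326 s

0.326


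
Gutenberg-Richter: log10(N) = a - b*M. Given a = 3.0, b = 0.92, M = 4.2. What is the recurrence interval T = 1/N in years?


log10(N) = 3.0 - 0.92*4.2 = -0.864
N = 10^-0.864 = 0.136773
T = 1/N = 1/0.136773 = 7.3114 years

7.3114


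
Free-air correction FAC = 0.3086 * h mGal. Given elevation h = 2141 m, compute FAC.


FAC = 0.3086 * h
= 0.3086 * 2141
= 660.7126 mGal

660.7126


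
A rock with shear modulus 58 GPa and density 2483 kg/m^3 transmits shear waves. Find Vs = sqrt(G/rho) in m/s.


Convert G to Pa: G = 58e9 Pa
Compute G/rho = 58e9 / 2483 = 23358840.1128
Vs = sqrt(23358840.1128) = 4833.1 m/s

4833.1


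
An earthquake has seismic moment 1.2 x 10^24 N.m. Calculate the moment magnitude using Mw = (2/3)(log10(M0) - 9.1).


log10(M0) = log10(1.2 x 10^24) = 24.0792
Mw = 2/3 * (24.0792 - 9.1)
= 2/3 * 14.9792
= 9.99

9.99


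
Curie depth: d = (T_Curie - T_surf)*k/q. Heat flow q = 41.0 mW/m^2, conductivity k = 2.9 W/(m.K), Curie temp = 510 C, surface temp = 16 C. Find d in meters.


T_Curie - T_surf = 510 - 16 = 494 C
Convert q to W/m^2: 41.0 mW/m^2 = 0.041 W/m^2
d = 494 * 2.9 / 0.041 = 34941.46 m

34941.46


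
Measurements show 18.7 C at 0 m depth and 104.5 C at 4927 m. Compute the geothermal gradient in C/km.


dT = 104.5 - 18.7 = 85.8 C
dz = 4927 - 0 = 4927 m
gradient = dT/dz * 1000 = 85.8/4927 * 1000 = 17.4142 C/km

17.4142


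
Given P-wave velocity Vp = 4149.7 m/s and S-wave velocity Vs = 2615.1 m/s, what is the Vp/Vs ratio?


Vp/Vs = 4149.7 / 2615.1
= 1.5868

1.5868


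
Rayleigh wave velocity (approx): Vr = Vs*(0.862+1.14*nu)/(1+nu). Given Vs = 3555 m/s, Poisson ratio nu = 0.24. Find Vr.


Numerator factor = 0.862 + 1.14*0.24 = 1.1356
Denominator = 1 + 0.24 = 1.24
Vr = 3555 * 1.1356 / 1.24 = 3255.69 m/s

3255.69


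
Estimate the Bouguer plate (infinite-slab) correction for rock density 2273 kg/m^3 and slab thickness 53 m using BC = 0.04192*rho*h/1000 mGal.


BC = 0.04192 * rho * h / 1000
= 0.04192 * 2273 * 53 / 1000
= 5.0501 mGal

5.0501


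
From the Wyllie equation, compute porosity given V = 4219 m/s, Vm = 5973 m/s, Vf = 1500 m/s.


1/V - 1/Vm = 1/4219 - 1/5973 = 6.96e-05
1/Vf - 1/Vm = 1/1500 - 1/5973 = 0.00049925
phi = 6.96e-05 / 0.00049925 = 0.1394

0.1394


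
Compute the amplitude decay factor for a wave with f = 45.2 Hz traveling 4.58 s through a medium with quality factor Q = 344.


pi*f*t/Q = pi*45.2*4.58/344 = 1.890581
A/A0 = exp(-1.890581) = 0.150984

0.150984


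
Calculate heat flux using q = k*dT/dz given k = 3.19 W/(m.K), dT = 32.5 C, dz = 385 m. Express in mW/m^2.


q = k * dT / dz * 1000
= 3.19 * 32.5 / 385 * 1000
= 0.269286 * 1000
= 269.2857 mW/m^2

269.2857


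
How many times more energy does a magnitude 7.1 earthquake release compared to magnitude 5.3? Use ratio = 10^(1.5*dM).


M2 - M1 = 7.1 - 5.3 = 1.8
1.5 * 1.8 = 2.7
ratio = 10^2.7 = 501.19

501.19


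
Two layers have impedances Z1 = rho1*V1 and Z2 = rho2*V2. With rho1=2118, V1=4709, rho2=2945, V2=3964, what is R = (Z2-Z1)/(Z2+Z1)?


Z1 = 2118 * 4709 = 9973662
Z2 = 2945 * 3964 = 11673980
R = (11673980 - 9973662) / (11673980 + 9973662) = 1700318 / 21647642 = 0.0785

0.0785


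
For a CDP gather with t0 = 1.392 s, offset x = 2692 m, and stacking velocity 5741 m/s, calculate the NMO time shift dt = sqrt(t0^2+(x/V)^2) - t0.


x/Vnmo = 2692/5741 = 0.468908
(x/Vnmo)^2 = 0.219875
t0^2 = 1.937664
sqrt(1.937664 + 0.219875) = 1.468856
dt = 1.468856 - 1.392 = 0.076856

0.076856


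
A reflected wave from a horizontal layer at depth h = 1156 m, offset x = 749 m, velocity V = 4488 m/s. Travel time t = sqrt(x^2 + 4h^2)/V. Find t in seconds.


x^2 + 4h^2 = 749^2 + 4*1156^2 = 561001 + 5345344 = 5906345
sqrt(5906345) = 2430.2973
t = 2430.2973 / 4488 = 0.5415 s

0.5415


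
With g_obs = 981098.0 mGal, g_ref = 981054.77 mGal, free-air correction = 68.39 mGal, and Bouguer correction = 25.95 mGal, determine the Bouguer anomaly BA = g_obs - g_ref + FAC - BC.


BA = g_obs - g_ref + FAC - BC
= 981098.0 - 981054.77 + 68.39 - 25.95
= 85.67 mGal

85.67


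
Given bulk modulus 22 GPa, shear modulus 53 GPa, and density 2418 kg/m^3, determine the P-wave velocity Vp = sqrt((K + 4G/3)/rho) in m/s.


First compute the effective modulus:
K + 4G/3 = 22e9 + 4*53e9/3 = 92666666666.67 Pa
Then divide by density:
92666666666.67 / 2418 = 38323683.485 Pa/(kg/m^3)
Take the square root:
Vp = sqrt(38323683.485) = 6190.61 m/s

6190.61


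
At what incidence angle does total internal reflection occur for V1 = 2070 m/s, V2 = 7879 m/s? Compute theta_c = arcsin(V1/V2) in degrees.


V1/V2 = 2070/7879 = 0.262724
theta_c = arcsin(0.262724) = 15.2317 degrees

15.2317


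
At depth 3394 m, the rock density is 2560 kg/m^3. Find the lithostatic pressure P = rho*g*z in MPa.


P = rho * g * z / 1e6
= 2560 * 9.81 * 3394 / 1e6
= 85235558.4 / 1e6
= 85.2356 MPa

85.2356


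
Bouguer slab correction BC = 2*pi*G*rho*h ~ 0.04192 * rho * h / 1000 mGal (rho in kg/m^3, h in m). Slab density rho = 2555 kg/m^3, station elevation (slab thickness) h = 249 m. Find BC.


BC = 0.04192 * rho * h / 1000
= 0.04192 * 2555 * 249 / 1000
= 26.6693 mGal

26.6693


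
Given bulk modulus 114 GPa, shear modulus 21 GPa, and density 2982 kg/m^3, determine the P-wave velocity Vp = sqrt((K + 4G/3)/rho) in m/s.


First compute the effective modulus:
K + 4G/3 = 114e9 + 4*21e9/3 = 142000000000.0 Pa
Then divide by density:
142000000000.0 / 2982 = 47619047.619 Pa/(kg/m^3)
Take the square root:
Vp = sqrt(47619047.619) = 6900.66 m/s

6900.66


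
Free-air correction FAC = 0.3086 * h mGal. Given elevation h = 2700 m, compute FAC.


FAC = 0.3086 * h
= 0.3086 * 2700
= 833.22 mGal

833.22


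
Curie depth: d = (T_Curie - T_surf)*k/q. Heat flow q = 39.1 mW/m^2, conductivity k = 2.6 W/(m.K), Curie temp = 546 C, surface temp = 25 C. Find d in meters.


T_Curie - T_surf = 546 - 25 = 521 C
Convert q to W/m^2: 39.1 mW/m^2 = 0.0391 W/m^2
d = 521 * 2.6 / 0.0391 = 34644.5 m

34644.5


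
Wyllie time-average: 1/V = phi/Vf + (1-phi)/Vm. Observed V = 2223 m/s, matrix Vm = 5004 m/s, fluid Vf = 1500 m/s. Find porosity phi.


1/V - 1/Vm = 1/2223 - 1/5004 = 0.00025
1/Vf - 1/Vm = 1/1500 - 1/5004 = 0.00046683
phi = 0.00025 / 0.00046683 = 0.5355

0.5355


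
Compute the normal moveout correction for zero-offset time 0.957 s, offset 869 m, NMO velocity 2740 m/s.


x/Vnmo = 869/2740 = 0.317153
(x/Vnmo)^2 = 0.100586
t0^2 = 0.915849
sqrt(0.915849 + 0.100586) = 1.008184
dt = 1.008184 - 0.957 = 0.051184

0.051184


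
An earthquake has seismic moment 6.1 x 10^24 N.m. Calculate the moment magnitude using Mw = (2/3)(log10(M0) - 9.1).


log10(M0) = log10(6.1 x 10^24) = 24.7853
Mw = 2/3 * (24.7853 - 9.1)
= 2/3 * 15.6853
= 10.46

10.46


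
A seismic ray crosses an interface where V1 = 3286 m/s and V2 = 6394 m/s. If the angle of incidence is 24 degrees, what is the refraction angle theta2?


sin(theta1) = sin(24 deg) = 0.406737
sin(theta2) = V2/V1 * sin(theta1) = 6394/3286 * 0.406737 = 0.791441
theta2 = arcsin(0.791441) = 52.3204 degrees

52.3204


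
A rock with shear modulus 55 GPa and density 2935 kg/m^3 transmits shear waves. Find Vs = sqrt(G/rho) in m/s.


Convert G to Pa: G = 55e9 Pa
Compute G/rho = 55e9 / 2935 = 18739352.6405
Vs = sqrt(18739352.6405) = 4328.9 m/s

4328.9


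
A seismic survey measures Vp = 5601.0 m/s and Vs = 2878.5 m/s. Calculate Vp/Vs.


Vp/Vs = 5601.0 / 2878.5
= 1.9458

1.9458


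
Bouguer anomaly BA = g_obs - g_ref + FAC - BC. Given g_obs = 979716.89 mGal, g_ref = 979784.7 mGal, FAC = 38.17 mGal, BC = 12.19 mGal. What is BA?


BA = g_obs - g_ref + FAC - BC
= 979716.89 - 979784.7 + 38.17 - 12.19
= -41.83 mGal

-41.83


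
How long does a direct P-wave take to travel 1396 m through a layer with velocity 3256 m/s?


t = x / V
= 1396 / 3256
= 0.4287 s

0.4287


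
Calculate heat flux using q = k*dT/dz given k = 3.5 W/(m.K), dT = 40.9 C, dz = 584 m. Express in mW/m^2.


q = k * dT / dz * 1000
= 3.5 * 40.9 / 584 * 1000
= 0.24512 * 1000
= 245.1199 mW/m^2

245.1199


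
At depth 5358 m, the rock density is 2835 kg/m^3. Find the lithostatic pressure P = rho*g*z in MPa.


P = rho * g * z / 1e6
= 2835 * 9.81 * 5358 / 1e6
= 149013213.3 / 1e6
= 149.0132 MPa

149.0132


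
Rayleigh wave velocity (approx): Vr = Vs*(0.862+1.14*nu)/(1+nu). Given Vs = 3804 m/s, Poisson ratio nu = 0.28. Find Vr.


Numerator factor = 0.862 + 1.14*0.28 = 1.1812
Denominator = 1 + 0.28 = 1.28
Vr = 3804 * 1.1812 / 1.28 = 3510.38 m/s

3510.38


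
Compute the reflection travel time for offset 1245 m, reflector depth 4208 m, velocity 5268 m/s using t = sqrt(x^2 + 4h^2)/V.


x^2 + 4h^2 = 1245^2 + 4*4208^2 = 1550025 + 70829056 = 72379081
sqrt(72379081) = 8507.5896
t = 8507.5896 / 5268 = 1.615 s

1.615


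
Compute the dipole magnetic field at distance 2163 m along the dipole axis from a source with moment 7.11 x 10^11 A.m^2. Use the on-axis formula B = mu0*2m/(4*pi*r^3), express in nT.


m = 7.11 x 10^11 = 711000000000 A.m^2
2m = 1422000000000 A.m^2
r^3 = 2163^3 = 10119744747
B = (4pi*10^-7) * 1422000000000 / (4*pi * 10119744747) * 1e9
= 1786937.901362 / 127168463013.52 * 1e9
= 14051.7378 nT

14051.7378


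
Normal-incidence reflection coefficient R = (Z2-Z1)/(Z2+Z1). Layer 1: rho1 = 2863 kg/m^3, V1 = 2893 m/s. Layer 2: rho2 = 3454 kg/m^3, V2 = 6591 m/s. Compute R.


Z1 = 2863 * 2893 = 8282659
Z2 = 3454 * 6591 = 22765314
R = (22765314 - 8282659) / (22765314 + 8282659) = 14482655 / 31047973 = 0.4665

0.4665


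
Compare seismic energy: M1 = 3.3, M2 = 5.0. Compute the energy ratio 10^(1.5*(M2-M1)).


M2 - M1 = 5.0 - 3.3 = 1.7
1.5 * 1.7 = 2.55
ratio = 10^2.55 = 354.81

354.81


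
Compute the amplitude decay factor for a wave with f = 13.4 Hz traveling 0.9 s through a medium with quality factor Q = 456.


pi*f*t/Q = pi*13.4*0.9/456 = 0.083087
A/A0 = exp(-0.083087) = 0.920271

0.920271


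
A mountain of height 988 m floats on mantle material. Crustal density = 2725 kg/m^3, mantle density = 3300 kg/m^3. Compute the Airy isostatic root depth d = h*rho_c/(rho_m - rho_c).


rho_m - rho_c = 3300 - 2725 = 575
d = 988 * 2725 / 575
= 2692300 / 575
= 4682.26 m

4682.26


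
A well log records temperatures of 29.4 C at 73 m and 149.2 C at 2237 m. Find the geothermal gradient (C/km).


dT = 149.2 - 29.4 = 119.8 C
dz = 2237 - 73 = 2164 m
gradient = dT/dz * 1000 = 119.8/2164 * 1000 = 55.3604 C/km

55.3604


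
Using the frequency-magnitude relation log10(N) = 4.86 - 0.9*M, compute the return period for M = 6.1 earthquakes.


log10(N) = 4.86 - 0.9*6.1 = -0.63
N = 10^-0.63 = 0.234423
T = 1/N = 1/0.234423 = 4.2658 years

4.2658


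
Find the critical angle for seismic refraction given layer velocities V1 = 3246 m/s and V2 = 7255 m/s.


V1/V2 = 3246/7255 = 0.447416
theta_c = arcsin(0.447416) = 26.578 degrees

26.578


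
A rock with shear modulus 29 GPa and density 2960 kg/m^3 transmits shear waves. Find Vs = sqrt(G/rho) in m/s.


Convert G to Pa: G = 29e9 Pa
Compute G/rho = 29e9 / 2960 = 9797297.2973
Vs = sqrt(9797297.2973) = 3130.06 m/s

3130.06


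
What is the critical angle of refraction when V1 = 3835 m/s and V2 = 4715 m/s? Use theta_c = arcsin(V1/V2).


V1/V2 = 3835/4715 = 0.813362
theta_c = arcsin(0.813362) = 54.4257 degrees

54.4257


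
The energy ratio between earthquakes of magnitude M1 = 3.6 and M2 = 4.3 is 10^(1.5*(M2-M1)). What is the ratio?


M2 - M1 = 4.3 - 3.6 = 0.7
1.5 * 0.7 = 1.05
ratio = 10^1.05 = 11.22

11.22


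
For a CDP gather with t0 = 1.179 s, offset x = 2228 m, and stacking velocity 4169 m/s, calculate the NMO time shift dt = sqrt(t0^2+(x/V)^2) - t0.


x/Vnmo = 2228/4169 = 0.534421
(x/Vnmo)^2 = 0.285606
t0^2 = 1.390041
sqrt(1.390041 + 0.285606) = 1.294468
dt = 1.294468 - 1.179 = 0.115468

0.115468


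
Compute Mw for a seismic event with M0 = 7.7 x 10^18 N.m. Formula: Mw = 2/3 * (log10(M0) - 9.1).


log10(M0) = log10(7.7 x 10^18) = 18.8865
Mw = 2/3 * (18.8865 - 9.1)
= 2/3 * 9.7865
= 6.52

6.52


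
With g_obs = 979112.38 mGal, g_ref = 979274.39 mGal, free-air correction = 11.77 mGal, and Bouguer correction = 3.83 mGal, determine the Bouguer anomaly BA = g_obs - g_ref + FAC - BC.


BA = g_obs - g_ref + FAC - BC
= 979112.38 - 979274.39 + 11.77 - 3.83
= -154.07 mGal

-154.07


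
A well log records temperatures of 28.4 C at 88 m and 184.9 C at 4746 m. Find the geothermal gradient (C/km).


dT = 184.9 - 28.4 = 156.5 C
dz = 4746 - 88 = 4658 m
gradient = dT/dz * 1000 = 156.5/4658 * 1000 = 33.5981 C/km

33.5981


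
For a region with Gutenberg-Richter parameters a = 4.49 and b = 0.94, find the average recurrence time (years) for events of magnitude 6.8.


log10(N) = 4.49 - 0.94*6.8 = -1.902
N = 10^-1.902 = 0.012531
T = 1/N = 1/0.012531 = 79.7995 years

79.7995


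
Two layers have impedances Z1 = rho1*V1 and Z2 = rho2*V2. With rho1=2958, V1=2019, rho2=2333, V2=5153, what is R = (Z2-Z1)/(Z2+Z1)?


Z1 = 2958 * 2019 = 5972202
Z2 = 2333 * 5153 = 12021949
R = (12021949 - 5972202) / (12021949 + 5972202) = 6049747 / 17994151 = 0.3362

0.3362


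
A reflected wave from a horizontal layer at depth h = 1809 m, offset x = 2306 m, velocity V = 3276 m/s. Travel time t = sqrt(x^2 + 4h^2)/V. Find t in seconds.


x^2 + 4h^2 = 2306^2 + 4*1809^2 = 5317636 + 13089924 = 18407560
sqrt(18407560) = 4290.4032
t = 4290.4032 / 3276 = 1.3096 s

1.3096


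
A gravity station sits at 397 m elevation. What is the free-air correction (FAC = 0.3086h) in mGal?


FAC = 0.3086 * h
= 0.3086 * 397
= 122.5142 mGal

122.5142


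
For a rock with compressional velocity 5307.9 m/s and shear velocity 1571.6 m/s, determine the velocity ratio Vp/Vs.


Vp/Vs = 5307.9 / 1571.6
= 3.3774

3.3774


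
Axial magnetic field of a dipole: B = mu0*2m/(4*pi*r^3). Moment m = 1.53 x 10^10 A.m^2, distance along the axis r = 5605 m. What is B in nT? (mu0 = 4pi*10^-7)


m = 1.53 x 10^10 = 15300000000 A.m^2
2m = 30600000000 A.m^2
r^3 = 5605^3 = 176086820125
B = (4pi*10^-7) * 30600000000 / (4*pi * 176086820125) * 1e9
= 38453.09408 / 2212772241994.75 * 1e9
= 17.3778 nT

17.3778


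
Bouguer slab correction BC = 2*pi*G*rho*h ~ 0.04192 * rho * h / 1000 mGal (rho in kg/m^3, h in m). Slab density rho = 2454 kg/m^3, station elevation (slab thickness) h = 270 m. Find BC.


BC = 0.04192 * rho * h / 1000
= 0.04192 * 2454 * 270 / 1000
= 27.7754 mGal

27.7754


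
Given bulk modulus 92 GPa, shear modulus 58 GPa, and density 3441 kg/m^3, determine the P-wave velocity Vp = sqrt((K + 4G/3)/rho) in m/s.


First compute the effective modulus:
K + 4G/3 = 92e9 + 4*58e9/3 = 169333333333.33 Pa
Then divide by density:
169333333333.33 / 3441 = 49210500.8234 Pa/(kg/m^3)
Take the square root:
Vp = sqrt(49210500.8234) = 7015.02 m/s

7015.02


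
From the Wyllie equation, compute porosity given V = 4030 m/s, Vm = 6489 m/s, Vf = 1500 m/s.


1/V - 1/Vm = 1/4030 - 1/6489 = 9.403e-05
1/Vf - 1/Vm = 1/1500 - 1/6489 = 0.00051256
phi = 9.403e-05 / 0.00051256 = 0.1835

0.1835


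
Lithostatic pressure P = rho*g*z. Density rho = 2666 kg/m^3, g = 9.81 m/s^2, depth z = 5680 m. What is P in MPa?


P = rho * g * z / 1e6
= 2666 * 9.81 * 5680 / 1e6
= 148551652.8 / 1e6
= 148.5517 MPa

148.5517


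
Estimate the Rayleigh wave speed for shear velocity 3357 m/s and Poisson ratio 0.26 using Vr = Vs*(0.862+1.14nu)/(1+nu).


Numerator factor = 0.862 + 1.14*0.26 = 1.1584
Denominator = 1 + 0.26 = 1.26
Vr = 3357 * 1.1584 / 1.26 = 3086.31 m/s

3086.31


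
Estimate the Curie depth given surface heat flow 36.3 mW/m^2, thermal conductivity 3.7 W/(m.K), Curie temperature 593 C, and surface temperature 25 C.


T_Curie - T_surf = 593 - 25 = 568 C
Convert q to W/m^2: 36.3 mW/m^2 = 0.0363 W/m^2
d = 568 * 3.7 / 0.0363 = 57895.32 m

57895.32


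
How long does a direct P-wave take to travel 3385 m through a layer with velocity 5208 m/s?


t = x / V
= 3385 / 5208
= 0.65 s

0.65


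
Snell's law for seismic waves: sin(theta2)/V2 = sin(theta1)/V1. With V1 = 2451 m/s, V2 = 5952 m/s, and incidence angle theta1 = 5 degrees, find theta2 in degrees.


sin(theta1) = sin(5 deg) = 0.087156
sin(theta2) = V2/V1 * sin(theta1) = 5952/2451 * 0.087156 = 0.211649
theta2 = arcsin(0.211649) = 12.219 degrees

12.219


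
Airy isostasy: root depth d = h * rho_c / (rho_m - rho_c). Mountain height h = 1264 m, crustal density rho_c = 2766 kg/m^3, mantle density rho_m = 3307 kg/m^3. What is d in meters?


rho_m - rho_c = 3307 - 2766 = 541
d = 1264 * 2766 / 541
= 3496224 / 541
= 6462.52 m

6462.52


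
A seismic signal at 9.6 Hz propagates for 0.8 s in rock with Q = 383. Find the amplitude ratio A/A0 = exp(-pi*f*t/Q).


pi*f*t/Q = pi*9.6*0.8/383 = 0.062996
A/A0 = exp(-0.062996) = 0.938947

0.938947


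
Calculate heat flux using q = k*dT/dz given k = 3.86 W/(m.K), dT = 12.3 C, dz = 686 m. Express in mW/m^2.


q = k * dT / dz * 1000
= 3.86 * 12.3 / 686 * 1000
= 0.06921 * 1000
= 69.2099 mW/m^2

69.2099


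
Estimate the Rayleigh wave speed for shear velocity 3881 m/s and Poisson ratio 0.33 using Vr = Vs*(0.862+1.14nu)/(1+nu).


Numerator factor = 0.862 + 1.14*0.33 = 1.2382
Denominator = 1 + 0.33 = 1.33
Vr = 3881 * 1.2382 / 1.33 = 3613.12 m/s

3613.12


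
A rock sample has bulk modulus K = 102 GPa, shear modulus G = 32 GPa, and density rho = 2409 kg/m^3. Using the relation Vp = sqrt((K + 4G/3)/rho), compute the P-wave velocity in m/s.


First compute the effective modulus:
K + 4G/3 = 102e9 + 4*32e9/3 = 144666666666.67 Pa
Then divide by density:
144666666666.67 / 2409 = 60052580.6005 Pa/(kg/m^3)
Take the square root:
Vp = sqrt(60052580.6005) = 7749.36 m/s

7749.36


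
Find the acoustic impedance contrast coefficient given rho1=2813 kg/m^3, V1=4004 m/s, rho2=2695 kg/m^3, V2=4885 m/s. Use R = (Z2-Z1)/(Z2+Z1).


Z1 = 2813 * 4004 = 11263252
Z2 = 2695 * 4885 = 13165075
R = (13165075 - 11263252) / (13165075 + 11263252) = 1901823 / 24428327 = 0.0779

0.0779


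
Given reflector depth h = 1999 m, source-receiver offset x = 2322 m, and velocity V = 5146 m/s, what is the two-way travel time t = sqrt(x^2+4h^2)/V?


x^2 + 4h^2 = 2322^2 + 4*1999^2 = 5391684 + 15984004 = 21375688
sqrt(21375688) = 4623.3849
t = 4623.3849 / 5146 = 0.8984 s

0.8984


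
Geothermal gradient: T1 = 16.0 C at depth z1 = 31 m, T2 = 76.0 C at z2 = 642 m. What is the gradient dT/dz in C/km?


dT = 76.0 - 16.0 = 60.0 C
dz = 642 - 31 = 611 m
gradient = dT/dz * 1000 = 60.0/611 * 1000 = 98.1997 C/km

98.1997


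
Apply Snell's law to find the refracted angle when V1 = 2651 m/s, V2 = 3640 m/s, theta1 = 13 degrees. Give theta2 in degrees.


sin(theta1) = sin(13 deg) = 0.224951
sin(theta2) = V2/V1 * sin(theta1) = 3640/2651 * 0.224951 = 0.308873
theta2 = arcsin(0.308873) = 17.9913 degrees

17.9913


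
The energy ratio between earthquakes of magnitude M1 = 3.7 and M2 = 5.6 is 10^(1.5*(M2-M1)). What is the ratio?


M2 - M1 = 5.6 - 3.7 = 1.9
1.5 * 1.9 = 2.85
ratio = 10^2.85 = 707.95

707.95


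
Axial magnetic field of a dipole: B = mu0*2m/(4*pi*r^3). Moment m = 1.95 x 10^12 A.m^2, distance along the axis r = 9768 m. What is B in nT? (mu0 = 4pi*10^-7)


m = 1.95 x 10^12 = 1950000000000 A.m^2
2m = 3900000000000 A.m^2
r^3 = 9768^3 = 932002232832
B = (4pi*10^-7) * 3900000000000 / (4*pi * 932002232832) * 1e9
= 4900884.5396 / 11711885471177.18 * 1e9
= 418.4539 nT

418.4539


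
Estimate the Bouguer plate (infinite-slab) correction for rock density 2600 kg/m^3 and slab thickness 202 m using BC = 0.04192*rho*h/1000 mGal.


BC = 0.04192 * rho * h / 1000
= 0.04192 * 2600 * 202 / 1000
= 22.0164 mGal

22.0164


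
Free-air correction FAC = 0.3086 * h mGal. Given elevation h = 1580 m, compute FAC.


FAC = 0.3086 * h
= 0.3086 * 1580
= 487.588 mGal

487.588


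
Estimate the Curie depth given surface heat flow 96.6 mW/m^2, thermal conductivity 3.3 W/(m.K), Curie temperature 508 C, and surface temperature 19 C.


T_Curie - T_surf = 508 - 19 = 489 C
Convert q to W/m^2: 96.6 mW/m^2 = 0.0966 W/m^2
d = 489 * 3.3 / 0.0966 = 16704.97 m

16704.97


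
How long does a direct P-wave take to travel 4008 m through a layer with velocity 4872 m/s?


t = x / V
= 4008 / 4872
= 0.8227 s

0.8227


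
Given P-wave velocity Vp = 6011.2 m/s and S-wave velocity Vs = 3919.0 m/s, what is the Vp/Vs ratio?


Vp/Vs = 6011.2 / 3919.0
= 1.5339

1.5339


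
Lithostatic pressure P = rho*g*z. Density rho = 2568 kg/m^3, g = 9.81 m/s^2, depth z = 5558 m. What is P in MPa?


P = rho * g * z / 1e6
= 2568 * 9.81 * 5558 / 1e6
= 140017580.64 / 1e6
= 140.0176 MPa

140.0176


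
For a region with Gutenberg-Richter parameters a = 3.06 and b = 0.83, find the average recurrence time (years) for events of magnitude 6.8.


log10(N) = 3.06 - 0.83*6.8 = -2.584
N = 10^-2.584 = 0.002606
T = 1/N = 1/0.002606 = 383.7072 years

383.7072


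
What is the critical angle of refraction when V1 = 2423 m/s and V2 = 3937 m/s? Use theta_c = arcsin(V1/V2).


V1/V2 = 2423/3937 = 0.615443
theta_c = arcsin(0.615443) = 37.9841 degrees

37.9841


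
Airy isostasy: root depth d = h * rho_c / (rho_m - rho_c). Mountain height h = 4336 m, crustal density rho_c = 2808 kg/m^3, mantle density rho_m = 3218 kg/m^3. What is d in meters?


rho_m - rho_c = 3218 - 2808 = 410
d = 4336 * 2808 / 410
= 12175488 / 410
= 29696.31 m

29696.31


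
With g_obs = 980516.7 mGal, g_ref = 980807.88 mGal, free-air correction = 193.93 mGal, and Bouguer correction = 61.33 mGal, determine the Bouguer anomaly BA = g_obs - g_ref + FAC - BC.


BA = g_obs - g_ref + FAC - BC
= 980516.7 - 980807.88 + 193.93 - 61.33
= -158.58 mGal

-158.58


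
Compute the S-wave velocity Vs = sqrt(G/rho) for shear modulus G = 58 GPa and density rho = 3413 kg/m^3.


Convert G to Pa: G = 58e9 Pa
Compute G/rho = 58e9 / 3413 = 16993847.0554
Vs = sqrt(16993847.0554) = 4122.36 m/s

4122.36


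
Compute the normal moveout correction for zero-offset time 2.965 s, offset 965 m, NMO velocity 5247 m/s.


x/Vnmo = 965/5247 = 0.183915
(x/Vnmo)^2 = 0.033825
t0^2 = 8.791225
sqrt(8.791225 + 0.033825) = 2.970699
dt = 2.970699 - 2.965 = 0.005699

0.005699


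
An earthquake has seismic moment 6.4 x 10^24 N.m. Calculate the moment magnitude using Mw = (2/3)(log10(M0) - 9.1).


log10(M0) = log10(6.4 x 10^24) = 24.8062
Mw = 2/3 * (24.8062 - 9.1)
= 2/3 * 15.7062
= 10.47

10.47


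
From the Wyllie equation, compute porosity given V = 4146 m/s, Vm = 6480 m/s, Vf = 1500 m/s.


1/V - 1/Vm = 1/4146 - 1/6480 = 8.688e-05
1/Vf - 1/Vm = 1/1500 - 1/6480 = 0.00051235
phi = 8.688e-05 / 0.00051235 = 0.1696

0.1696


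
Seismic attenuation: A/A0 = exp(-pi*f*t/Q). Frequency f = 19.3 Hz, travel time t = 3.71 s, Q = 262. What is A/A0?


pi*f*t/Q = pi*19.3*3.71/262 = 0.858578
A/A0 = exp(-0.858578) = 0.423764

0.423764


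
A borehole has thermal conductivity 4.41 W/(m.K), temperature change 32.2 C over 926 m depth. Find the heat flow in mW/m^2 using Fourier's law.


q = k * dT / dz * 1000
= 4.41 * 32.2 / 926 * 1000
= 0.15335 * 1000
= 153.3499 mW/m^2

153.3499


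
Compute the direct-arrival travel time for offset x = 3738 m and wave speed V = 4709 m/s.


t = x / V
= 3738 / 4709
= 0.7938 s

0.7938


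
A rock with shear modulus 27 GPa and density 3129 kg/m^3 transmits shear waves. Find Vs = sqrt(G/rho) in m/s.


Convert G to Pa: G = 27e9 Pa
Compute G/rho = 27e9 / 3129 = 8628954.9377
Vs = sqrt(8628954.9377) = 2937.51 m/s

2937.51


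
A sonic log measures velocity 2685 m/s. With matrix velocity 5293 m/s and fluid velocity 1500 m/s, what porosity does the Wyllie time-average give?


1/V - 1/Vm = 1/2685 - 1/5293 = 0.00018351
1/Vf - 1/Vm = 1/1500 - 1/5293 = 0.00047774
phi = 0.00018351 / 0.00047774 = 0.3841

0.3841


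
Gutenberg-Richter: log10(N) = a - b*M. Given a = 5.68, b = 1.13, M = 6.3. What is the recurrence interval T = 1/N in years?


log10(N) = 5.68 - 1.13*6.3 = -1.439
N = 10^-1.439 = 0.036392
T = 1/N = 1/0.036392 = 27.4789 years

27.4789


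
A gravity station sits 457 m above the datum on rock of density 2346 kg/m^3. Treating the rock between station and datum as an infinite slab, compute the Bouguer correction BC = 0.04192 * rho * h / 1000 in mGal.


BC = 0.04192 * rho * h / 1000
= 0.04192 * 2346 * 457 / 1000
= 44.9434 mGal

44.9434


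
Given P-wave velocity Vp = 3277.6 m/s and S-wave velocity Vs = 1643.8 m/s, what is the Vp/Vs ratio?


Vp/Vs = 3277.6 / 1643.8
= 1.9939

1.9939


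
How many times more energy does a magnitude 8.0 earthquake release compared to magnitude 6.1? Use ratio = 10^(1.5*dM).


M2 - M1 = 8.0 - 6.1 = 1.9
1.5 * 1.9 = 2.85
ratio = 10^2.85 = 707.95

707.95
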